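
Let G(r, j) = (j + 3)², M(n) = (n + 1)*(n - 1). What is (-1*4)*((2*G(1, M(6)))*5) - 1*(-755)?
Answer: -57005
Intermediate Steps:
M(n) = (1 + n)*(-1 + n)
G(r, j) = (3 + j)²
(-1*4)*((2*G(1, M(6)))*5) - 1*(-755) = (-1*4)*((2*(3 + (-1 + 6²))²)*5) - 1*(-755) = -4*2*(3 + (-1 + 36))²*5 + 755 = -4*2*(3 + 35)²*5 + 755 = -4*2*38²*5 + 755 = -4*2*1444*5 + 755 = -11552*5 + 755 = -4*14440 + 755 = -57760 + 755 = -57005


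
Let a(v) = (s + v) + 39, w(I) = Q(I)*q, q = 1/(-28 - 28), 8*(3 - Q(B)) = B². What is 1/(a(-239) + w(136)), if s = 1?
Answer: -56/8835 ≈ -0.0063384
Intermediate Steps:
Q(B) = 3 - B²/8
q = -1/56 (q = 1/(-56) = -1/56 ≈ -0.017857)
w(I) = -3/56 + I²/448 (w(I) = (3 - I²/8)*(-1/56) = -3/56 + I²/448)
a(v) = 40 + v (a(v) = (1 + v) + 39 = 40 + v)
1/(a(-239) + w(136)) = 1/((40 - 239) + (-3/56 + (1/448)*136²)) = 1/(-199 + (-3/56 + (1/448)*18496)) = 1/(-199 + (-3/56 + 289/7)) = 1/(-199 + 2309/56) = 1/(-8835/56) = -56/8835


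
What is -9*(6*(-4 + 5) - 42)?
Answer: 324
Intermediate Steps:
-9*(6*(-4 + 5) - 42) = -9*(6*1 - 42) = -9*(6 - 42) = -9*(-36) = 324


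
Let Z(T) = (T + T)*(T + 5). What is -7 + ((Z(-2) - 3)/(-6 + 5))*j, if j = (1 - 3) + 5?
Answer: 38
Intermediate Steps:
j = 3 (j = -2 + 5 = 3)
Z(T) = 2*T*(5 + T) (Z(T) = (2*T)*(5 + T) = 2*T*(5 + T))
-7 + ((Z(-2) - 3)/(-6 + 5))*j = -7 + ((2*(-2)*(5 - 2) - 3)/(-6 + 5))*3 = -7 + ((2*(-2)*3 - 3)/(-1))*3 = -7 + ((-12 - 3)*(-1))*3 = -7 - 15*(-1)*3 = -7 + 15*3 = -7 + 45 = 38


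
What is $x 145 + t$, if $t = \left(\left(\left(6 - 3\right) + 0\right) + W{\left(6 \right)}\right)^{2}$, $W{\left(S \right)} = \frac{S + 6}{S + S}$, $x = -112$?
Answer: $-16224$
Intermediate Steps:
$W{\left(S \right)} = \frac{6 + S}{2 S}$
$t = 16$ ($t = \left(\left(\left(6 - 3\right) + 0\right) + \frac{6 + 6}{2 \cdot 6}\right)^{2} = \left(\left(\left(6 + \left(0 - 3\right)\right) + 0\right) + \frac{1}{2} \cdot \frac{1}{6} \cdot 12\right)^{2} = \left(\left(\left(6 - 3\right) + 0\right) + 1\right)^{2} = \left(\left(3 + 0\right) + 1\right)^{2} = \left(3 + 1\right)^{2} = 4^{2} = 16$)
$x 145 + t = \left(-112\right) 145 + 16 = -16240 + 16 = -16224$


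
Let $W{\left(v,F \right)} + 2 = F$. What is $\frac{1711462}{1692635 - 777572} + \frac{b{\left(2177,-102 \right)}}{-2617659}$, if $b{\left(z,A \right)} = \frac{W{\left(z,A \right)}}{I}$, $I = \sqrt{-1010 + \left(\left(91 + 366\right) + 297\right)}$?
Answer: $\frac{1711462}{915063} - \frac{13 i}{5235318} \approx 1.8703 - 2.4831 \cdot 10^{-6} i$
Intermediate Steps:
$W{\left(v,F \right)} = -2 + F$
$I = 16 i$ ($I = \sqrt{-1010 + \left(457 + 297\right)} = \sqrt{-1010 + 754} = \sqrt{-256} = 16 i \approx 16.0 i$)
$b{\left(z,A \right)} = - \frac{i \left(-2 + A\right)}{16}$ ($b{\left(z,A \right)} = \frac{-2 + A}{16 i} = \left(-2 + A\right) \left(- \frac{i}{16}\right) = - \frac{i \left(-2 + A\right)}{16}$)
$\frac{1711462}{1692635 - 777572} + \frac{b{\left(2177,-102 \right)}}{-2617659} = \frac{1711462}{1692635 - 777572} + \frac{\frac{1}{16} i \left(2 - -102\right)}{-2617659} = \frac{1711462}{915063} + \frac{i \left(2 + 102\right)}{16} \left(- \frac{1}{2617659}\right) = 1711462 \cdot \frac{1}{915063} + \frac{1}{16} i 104 \left(- \frac{1}{2617659}\right) = \frac{1711462}{915063} + \frac{13 i}{2} \left(- \frac{1}{2617659}\right) = \frac{1711462}{915063} - \frac{13 i}{5235318}$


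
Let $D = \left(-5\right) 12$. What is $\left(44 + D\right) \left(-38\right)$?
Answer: $608$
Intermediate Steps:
$D = -60$
$\left(44 + D\right) \left(-38\right) = \left(44 - 60\right) \left(-38\right) = \left(-16\right) \left(-38\right) = 608$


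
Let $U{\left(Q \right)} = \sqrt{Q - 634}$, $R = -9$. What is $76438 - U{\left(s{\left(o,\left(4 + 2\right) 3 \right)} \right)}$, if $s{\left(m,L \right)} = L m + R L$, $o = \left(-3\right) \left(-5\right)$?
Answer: $76438 - i \sqrt{526} \approx 76438.0 - 22.935 i$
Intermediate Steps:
$o = 15$
$s{\left(m,L \right)} = - 9 L + L m$ ($s{\left(m,L \right)} = L m - 9 L = - 9 L + L m$)
$U{\left(Q \right)} = \sqrt{-634 + Q}$
$76438 - U{\left(s{\left(o,\left(4 + 2\right) 3 \right)} \right)} = 76438 - \sqrt{-634 + \left(4 + 2\right) 3 \left(-9 + 15\right)} = 76438 - \sqrt{-634 + 6 \cdot 3 \cdot 6} = 76438 - \sqrt{-634 + 18 \cdot 6} = 76438 - \sqrt{-634 + 108} = 76438 - \sqrt{-526} = 76438 - i \sqrt{526}$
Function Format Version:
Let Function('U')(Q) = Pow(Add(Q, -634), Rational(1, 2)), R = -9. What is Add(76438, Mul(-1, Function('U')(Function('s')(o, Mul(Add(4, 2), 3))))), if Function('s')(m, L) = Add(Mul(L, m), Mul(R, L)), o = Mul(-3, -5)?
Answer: Add(76438, Mul(-1, I, Pow(526, Rational(1, 2)))) ≈ Add(76438., Mul(-22.935, I))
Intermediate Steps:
o = 15
Function('s')(m, L) = Add(Mul(-9, L), Mul(L, m)) (Function('s')(m, L) = Add(Mul(L, m), Mul(-9, L)) = Add(Mul(-9, L), Mul(L, m)))
Function('U')(Q) = Pow(Add(-634, Q), Rational(1, 2))
Add(76438, Mul(-1, Function('U')(Function('s')(o, Mul(Add(4, 2), 3))))) = Add(76438, Mul(-1, Pow(Add(-634, Mul(Mul(Add(4, 2), 3), Add(-9, 15))), Rational(1, 2)))) = Add(76438, Mul(-1, Pow(Add(-634, Mul(Mul(6, 3), 6)), Rational(1, 2)))) = Add(76438, Mul(-1, Pow(Add(-634, Mul(18, 6)), Rational(1, 2)))) = Add(76438, Mul(-1, Pow(Add(-634, 108), Rational(1, 2)))) = Add(76438, Mul(-1, Pow(-526, Rational(1, 2)))) = Add(76438, Mul(-1, Mul(I, Pow(526, Rational(1, 2))))) = Add(76438, Mul(-1, I, Pow(526, Rational(1, 2))))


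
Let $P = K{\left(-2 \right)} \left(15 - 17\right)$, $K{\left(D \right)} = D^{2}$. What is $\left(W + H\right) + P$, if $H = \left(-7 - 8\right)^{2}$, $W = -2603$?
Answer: $-2386$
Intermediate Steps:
$P = -8$ ($P = \left(-2\right)^{2} \left(15 - 17\right) = 4 \left(-2\right) = -8$)
$H = 225$ ($H = \left(-15\right)^{2} = 225$)
$\left(W + H\right) + P = \left(-2603 + 225\right) - 8 = -2378 - 8 = -2386$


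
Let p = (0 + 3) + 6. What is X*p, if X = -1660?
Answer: -14940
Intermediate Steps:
p = 9 (p = 3 + 6 = 9)
X*p = -1660*9 = -14940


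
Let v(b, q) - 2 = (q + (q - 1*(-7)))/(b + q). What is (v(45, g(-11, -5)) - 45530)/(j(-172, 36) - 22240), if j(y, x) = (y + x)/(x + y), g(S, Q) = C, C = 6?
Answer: 2321909/1134189 ≈ 2.0472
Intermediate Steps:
g(S, Q) = 6
v(b, q) = 2 + (7 + 2*q)/(b + q) (v(b, q) = 2 + (q + (q - 1*(-7)))/(b + q) = 2 + (q + (q + 7))/(b + q) = 2 + (q + (7 + q))/(b + q) = 2 + (7 + 2*q)/(b + q))
j(y, x) = 1 (j(y, x) = (x + y)/(x + y) = 1)
(v(45, g(-11, -5)) - 45530)/(j(-172, 36) - 22240) = ((7 + 2*45 + 4*6)/(45 + 6) - 45530)/(1 - 22240) = ((7 + 90 + 24)/51 - 45530)/(-22239) = ((1/51)*121 - 45530)*(-1/22239) = (121/51 - 45530)*(-1/22239) = -2321909/51*(-1/22239) = 2321909/1134189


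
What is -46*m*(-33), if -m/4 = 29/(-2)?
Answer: 88044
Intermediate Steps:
m = 58 (m = -116/(-2) = -116*(-1)/2 = -4*(-29/2) = 58)
-46*m*(-33) = -46*58*(-33) = -2668*(-33) = 88044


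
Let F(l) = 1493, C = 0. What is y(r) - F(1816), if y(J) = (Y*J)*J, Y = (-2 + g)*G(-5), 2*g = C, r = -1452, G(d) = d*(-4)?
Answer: -84333653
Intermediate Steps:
G(d) = -4*d
g = 0 (g = (1/2)*0 = 0)
Y = -40 (Y = (-2 + 0)*(-4*(-5)) = -2*20 = -40)
y(J) = -40*J**2 (y(J) = (-40*J)*J = -40*J**2)
y(r) - F(1816) = -40*(-1452)**2 - 1*1493 = -40*2108304 - 1493 = -84332160 - 1493 = -84333653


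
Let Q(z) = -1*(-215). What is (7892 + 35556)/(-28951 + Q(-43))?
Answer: -5431/3592 ≈ -1.5120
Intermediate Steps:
Q(z) = 215
(7892 + 35556)/(-28951 + Q(-43)) = (7892 + 35556)/(-28951 + 215) = 43448/(-28736) = 43448*(-1/28736) = -5431/3592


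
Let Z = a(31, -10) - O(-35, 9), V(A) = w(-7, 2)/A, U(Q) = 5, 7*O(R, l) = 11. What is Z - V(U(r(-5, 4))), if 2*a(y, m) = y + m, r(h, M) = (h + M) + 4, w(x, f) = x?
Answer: 723/70 ≈ 10.329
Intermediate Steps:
r(h, M) = 4 + M + h (r(h, M) = (M + h) + 4 = 4 + M + h)
O(R, l) = 11/7 (O(R, l) = (⅐)*11 = 11/7)
a(y, m) = m/2 + y/2 (a(y, m) = (y + m)/2 = (m + y)/2 = m/2 + y/2)
V(A) = -7/A
Z = 125/14 (Z = ((½)*(-10) + (½)*31) - 1*11/7 = (-5 + 31/2) - 11/7 = 21/2 - 11/7 = 125/14 ≈ 8.9286)
Z - V(U(r(-5, 4))) = 125/14 - (-7)/5 = 125/14 - 1*(-7/5) = 125/14 + 7/5 = 723/70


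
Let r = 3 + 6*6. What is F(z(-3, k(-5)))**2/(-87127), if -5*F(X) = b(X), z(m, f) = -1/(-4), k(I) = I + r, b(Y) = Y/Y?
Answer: -1/2178175 ≈ -4.5910e-7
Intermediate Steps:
b(Y) = 1
r = 39 (r = 3 + 36 = 39)
k(I) = 39 + I (k(I) = I + 39 = 39 + I)
z(m, f) = 1/4 (z(m, f) = -1*(-1/4) = 1/4)
F(X) = -1/5 (F(X) = -1/5*1 = -1/5)
F(z(-3, k(-5)))**2/(-87127) = (-1/5)**2/(-87127) = (1/25)*(-1/87127) = -1/2178175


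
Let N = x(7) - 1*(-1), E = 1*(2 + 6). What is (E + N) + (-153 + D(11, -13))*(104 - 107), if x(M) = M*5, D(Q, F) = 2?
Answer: 497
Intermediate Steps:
x(M) = 5*M
E = 8 (E = 1*8 = 8)
N = 36 (N = 5*7 - 1*(-1) = 35 + 1 = 36)
(E + N) + (-153 + D(11, -13))*(104 - 107) = (8 + 36) + (-153 + 2)*(104 - 107) = 44 - 151*(-3) = 44 + 453 = 497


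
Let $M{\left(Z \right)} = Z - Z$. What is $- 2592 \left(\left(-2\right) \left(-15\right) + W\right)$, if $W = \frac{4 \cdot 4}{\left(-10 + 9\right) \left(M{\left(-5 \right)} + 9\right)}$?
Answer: $-73152$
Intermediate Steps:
$M{\left(Z \right)} = 0$
$W = - \frac{16}{9}$ ($W = \frac{4 \cdot 4}{\left(-10 + 9\right) \left(0 + 9\right)} = \frac{16}{\left(-1\right) 9} = \frac{16}{-9} = 16 \left(- \frac{1}{9}\right) = - \frac{16}{9} \approx -1.7778$)
$- 2592 \left(\left(-2\right) \left(-15\right) + W\right) = - 2592 \left(\left(-2\right) \left(-15\right) - \frac{16}{9}\right) = - 2592 \left(30 - \frac{16}{9}\right) = \left(-2592\right) \frac{254}{9} = -73152$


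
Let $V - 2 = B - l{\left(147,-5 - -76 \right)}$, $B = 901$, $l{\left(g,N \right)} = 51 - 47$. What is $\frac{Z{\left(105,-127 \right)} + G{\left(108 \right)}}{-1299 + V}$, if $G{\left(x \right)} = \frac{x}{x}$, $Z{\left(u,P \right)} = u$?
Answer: $- \frac{53}{200} \approx -0.265$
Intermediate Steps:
$G{\left(x \right)} = 1$
$l{\left(g,N \right)} = 4$
$V = 899$ ($V = 2 + \left(901 - 4\right) = 2 + 897 = 899$)
$\frac{Z{\left(105,-127 \right)} + G{\left(108 \right)}}{-1299 + V} = \frac{105 + 1}{-1299 + 899} = \frac{106}{-400} = 106 \left(- \frac{1}{400}\right) = - \frac{53}{200}$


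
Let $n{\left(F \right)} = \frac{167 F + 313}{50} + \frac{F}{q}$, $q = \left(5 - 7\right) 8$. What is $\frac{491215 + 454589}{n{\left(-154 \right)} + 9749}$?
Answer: $\frac{37832160}{370021} \approx 102.24$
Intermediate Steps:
$q = -16$ ($q = \left(-2\right) 8 = -16$)
$n{\left(F \right)} = \frac{313}{50} + \frac{1311 F}{400}$ ($n{\left(F \right)} = \frac{167 F + 313}{50} + \frac{F}{-16} = \left(313 + 167 F\right) \frac{1}{50} + F \left(- \frac{1}{16}\right) = \left(\frac{313}{50} + \frac{167 F}{50}\right) - \frac{F}{16} = \frac{313}{50} + \frac{1311 F}{400}$)
$\frac{491215 + 454589}{n{\left(-154 \right)} + 9749} = \frac{491215 + 454589}{\left(\frac{313}{50} + \frac{1311}{400} \left(-154\right)\right) + 9749} = \frac{945804}{\left(\frac{313}{50} - \frac{100947}{200}\right) + 9749} = \frac{945804}{- \frac{19939}{40} + 9749} = \frac{945804}{\frac{370021}{40}} = 945804 \cdot \frac{40}{370021} = \frac{37832160}{370021}$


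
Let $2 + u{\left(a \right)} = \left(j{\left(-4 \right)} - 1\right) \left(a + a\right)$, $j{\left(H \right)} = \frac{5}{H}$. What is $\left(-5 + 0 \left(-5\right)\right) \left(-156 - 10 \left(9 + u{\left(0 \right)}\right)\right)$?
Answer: $1130$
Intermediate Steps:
$u{\left(a \right)} = -2 - \frac{9 a}{2}$ ($u{\left(a \right)} = -2 + \left(\frac{5}{-4} - 1\right) \left(a + a\right) = -2 + \left(5 \left(- \frac{1}{4}\right) - 1\right) 2 a = -2 + \left(- \frac{5}{4} - 1\right) 2 a = -2 - \frac{9 \cdot 2 a}{4} = -2 - \frac{9 a}{2}$)
$\left(-5 + 0 \left(-5\right)\right) \left(-156 - 10 \left(9 + u{\left(0 \right)}\right)\right) = \left(-5 + 0 \left(-5\right)\right) \left(-156 - 10 \left(9 - 2\right)\right) = \left(-5 + 0\right) \left(-156 - 10 \left(9 + \left(-2 + 0\right)\right)\right) = - 5 \left(-156 - 10 \left(9 - 2\right)\right) = - 5 \left(-156 - 70\right) = \left(-5\right) \left(-226\right) = 1130$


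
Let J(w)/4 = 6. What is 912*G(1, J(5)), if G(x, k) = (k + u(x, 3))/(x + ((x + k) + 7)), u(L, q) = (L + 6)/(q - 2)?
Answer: 9424/11 ≈ 856.73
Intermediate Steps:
u(L, q) = (6 + L)/(-2 + q)
J(w) = 24 (J(w) = 4*6 = 24)
G(x, k) = (6 + k + x)/(7 + k + 2*x) (G(x, k) = (k + (6 + x)/(-2 + 3))/(x + ((x + k) + 7)) = (k + (6 + x)/1)/(x + ((k + x) + 7)) = (k + 1*(6 + x))/(x + (7 + k + x)) = (k + (6 + x))/(7 + k + 2*x) = (6 + k + x)/(7 + k + 2*x))
912*G(1, J(5)) = 912*((6 + 24 + 1)/(7 + 24 + 2*1)) = 912*(31/(7 + 24 + 2)) = 912*(31/33) = 9424/11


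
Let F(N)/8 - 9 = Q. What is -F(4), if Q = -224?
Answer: 1720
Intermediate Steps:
F(N) = -1720 (F(N) = 72 + 8*(-224) = 72 - 1792 = -1720)
-F(4) = -1*(-1720) = 1720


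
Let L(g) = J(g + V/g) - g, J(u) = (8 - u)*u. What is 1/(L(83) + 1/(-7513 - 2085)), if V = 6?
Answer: -66120622/417844445025 ≈ -0.00015824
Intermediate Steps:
J(u) = u*(8 - u)
L(g) = -g + (g + 6/g)*(8 - g - 6/g) (L(g) = (g + 6/g)*(8 - (g + 6/g)) - g = (g + 6/g)*(8 + (-g - 6/g)) - g = (g + 6/g)*(8 - g - 6/g) - g = -g + (g + 6/g)*(8 - g - 6/g))
1/(L(83) + 1/(-7513 - 2085)) = 1/((-12 - 1*83**2 - 36/83**2 + 7*83 + 48/83) + 1/(-7513 - 2085)) = 1/((-12 - 1*6889 - 36*1/6889 + 581 + 48*(1/83)) + 1/(-9598)) = 1/((-12 - 6889 - 36/6889 + 581 + 48/83) - 1/9598) = 1/(-43534532/6889 - 1/9598) = 1/(-417844445025/66120622) = -66120622/417844445025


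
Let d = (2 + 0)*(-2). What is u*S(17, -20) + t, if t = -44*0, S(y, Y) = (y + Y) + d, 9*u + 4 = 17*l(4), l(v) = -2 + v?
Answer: -70/3 ≈ -23.333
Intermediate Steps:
d = -4 (d = 2*(-2) = -4)
u = 10/3 (u = -4/9 + (17*(-2 + 4))/9 = -4/9 + (17*2)/9 = -4/9 + (1/9)*34 = -4/9 + 34/9 = 10/3 ≈ 3.3333)
S(y, Y) = -4 + Y + y (S(y, Y) = (y + Y) - 4 = (Y + y) - 4 = -4 + Y + y)
t = 0
u*S(17, -20) + t = 10*(-4 - 20 + 17)/3 + 0 = (10/3)*(-7) + 0 = -70/3 + 0 = -70/3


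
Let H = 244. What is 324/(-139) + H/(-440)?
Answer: -44119/15290 ≈ -2.8855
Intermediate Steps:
324/(-139) + H/(-440) = 324/(-139) + 244/(-440) = 324*(-1/139) + 244*(-1/440) = -324/139 - 61/110 = -44119/15290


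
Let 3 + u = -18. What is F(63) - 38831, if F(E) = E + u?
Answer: -38789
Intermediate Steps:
u = -21 (u = -3 - 18 = -21)
F(E) = -21 + E (F(E) = E - 21 = -21 + E)
F(63) - 38831 = (-21 + 63) - 38831 = 42 - 38831 = -38789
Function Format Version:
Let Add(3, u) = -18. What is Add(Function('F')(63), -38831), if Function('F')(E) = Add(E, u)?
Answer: -38789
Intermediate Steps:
u = -21 (u = Add(-3, -18) = -21)
Function('F')(E) = Add(-21, E) (Function('F')(E) = Add(E, -21) = Add(-21, E))
Add(Function('F')(63), -38831) = Add(Add(-21, 63), -38831) = Add(42, -38831) = -38789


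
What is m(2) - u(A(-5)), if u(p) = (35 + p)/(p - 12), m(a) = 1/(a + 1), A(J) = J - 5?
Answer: 97/66 ≈ 1.4697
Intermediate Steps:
A(J) = -5 + J
m(a) = 1/(1 + a)
u(p) = (35 + p)/(-12 + p)
m(2) - u(A(-5)) = 1/(1 + 2) - (35 + (-5 - 5))/(-12 + (-5 - 5)) = 1/3 - (35 - 10)/(-12 - 10) = 1/3 - 25/(-22) = 1/3 - (-1)*25/22 = 1/3 - 1*(-25/22) = 1/3 + 25/22 = 97/66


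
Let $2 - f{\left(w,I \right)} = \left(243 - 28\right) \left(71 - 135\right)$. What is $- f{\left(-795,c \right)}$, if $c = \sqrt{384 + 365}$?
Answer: $-13762$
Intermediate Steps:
$c = \sqrt{749} \approx 27.368$
$f{\left(w,I \right)} = 13762$ ($f{\left(w,I \right)} = 2 - \left(243 - 28\right) \left(71 - 135\right) = 2 - 215 \left(-64\right) = 2 - -13760 = 2 + 13760 = 13762$)
$- f{\left(-795,c \right)} = \left(-1\right) 13762 = -13762$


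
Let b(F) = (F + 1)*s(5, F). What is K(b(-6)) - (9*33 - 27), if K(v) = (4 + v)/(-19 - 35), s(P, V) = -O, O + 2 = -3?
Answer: -4853/18 ≈ -269.61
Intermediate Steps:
O = -5 (O = -2 - 3 = -5)
s(P, V) = 5 (s(P, V) = -1*(-5) = 5)
b(F) = 5 + 5*F (b(F) = (F + 1)*5 = (1 + F)*5 = 5 + 5*F)
K(v) = -2/27 - v/54 (K(v) = (4 + v)/(-54) = (4 + v)*(-1/54) = -2/27 - v/54)
K(b(-6)) - (9*33 - 27) = (-2/27 - (5 + 5*(-6))/54) - (9*33 - 27) = (-2/27 - (5 - 30)/54) - (297 - 27) = (-2/27 - 1/54*(-25)) - 1*270 = (-2/27 + 25/54) - 270 = 7/18 - 270 = -4853/18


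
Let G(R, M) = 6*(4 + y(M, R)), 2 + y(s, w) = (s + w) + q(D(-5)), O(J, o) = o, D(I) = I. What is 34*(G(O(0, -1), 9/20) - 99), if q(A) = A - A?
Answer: -15351/5 ≈ -3070.2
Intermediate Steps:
q(A) = 0
y(s, w) = -2 + s + w (y(s, w) = -2 + ((s + w) + 0) = -2 + (s + w) = -2 + s + w)
G(R, M) = 12 + 6*M + 6*R (G(R, M) = 6*(4 + (-2 + M + R)) = 6*(2 + M + R) = 12 + 6*M + 6*R)
34*(G(O(0, -1), 9/20) - 99) = 34*((12 + 6*(9/20) + 6*(-1)) - 99) = 34*((12 + 6*(9*(1/20)) - 6) - 99) = 34*((12 + 6*(9/20) - 6) - 99) = 34*((12 + 27/10 - 6) - 99) = 34*(87/10 - 99) = 34*(-903/10) = -15351/5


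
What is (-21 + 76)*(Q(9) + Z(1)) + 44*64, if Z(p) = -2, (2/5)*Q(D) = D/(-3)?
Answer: 4587/2 ≈ 2293.5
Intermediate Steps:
Q(D) = -5*D/6 (Q(D) = 5*(D/(-3))/2 = 5*(D*(-⅓))/2 = 5*(-D/3)/2 = -5*D/6)
(-21 + 76)*(Q(9) + Z(1)) + 44*64 = (-21 + 76)*(-⅚*9 - 2) + 44*64 = 55*(-15/2 - 2) + 2816 = 55*(-19/2) + 2816 = -1045/2 + 2816 = 4587/2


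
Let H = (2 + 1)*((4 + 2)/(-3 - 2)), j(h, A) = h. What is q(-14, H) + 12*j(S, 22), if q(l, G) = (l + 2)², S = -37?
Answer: -300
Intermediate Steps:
H = -18/5 (H = 3*(6/(-5)) = 3*(6*(-⅕)) = 3*(-6/5) = -18/5 ≈ -3.6000)
q(l, G) = (2 + l)²
q(-14, H) + 12*j(S, 22) = (2 - 14)² + 12*(-37) = (-12)² - 444 = 144 - 444 = -300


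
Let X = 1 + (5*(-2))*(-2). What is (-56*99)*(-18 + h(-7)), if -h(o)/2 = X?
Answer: 332640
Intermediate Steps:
X = 21 (X = 1 - 10*(-2) = 1 + 20 = 21)
h(o) = -42 (h(o) = -2*21 = -42)
(-56*99)*(-18 + h(-7)) = (-56*99)*(-18 - 42) = -5544*(-60) = 332640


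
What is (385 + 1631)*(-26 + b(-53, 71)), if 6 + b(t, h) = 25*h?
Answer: 3513888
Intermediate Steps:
b(t, h) = -6 + 25*h
(385 + 1631)*(-26 + b(-53, 71)) = (385 + 1631)*(-26 + (-6 + 25*71)) = 2016*(-26 + (-6 + 1775)) = 2016*(-26 + 1769) = 2016*1743 = 3513888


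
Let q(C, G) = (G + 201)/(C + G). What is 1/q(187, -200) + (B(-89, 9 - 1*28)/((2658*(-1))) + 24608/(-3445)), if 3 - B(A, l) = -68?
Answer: -184691189/9156810 ≈ -20.170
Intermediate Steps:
B(A, l) = 71 (B(A, l) = 3 - 1*(-68) = 3 + 68 = 71)
q(C, G) = (201 + G)/(C + G)
1/q(187, -200) + (B(-89, 9 - 1*28)/((2658*(-1))) + 24608/(-3445)) = 1/((201 - 200)/(187 - 200)) + (71/((2658*(-1))) + 24608/(-3445)) = 1/(1/(-13)) + (71/(-2658) + 24608*(-1/3445)) = 1/(-1/13*1) + (71*(-1/2658) - 24608/3445) = 1/(-1/13) + (-71/2658 - 24608/3445) = -13 - 65652659/9156810 = -184691189/9156810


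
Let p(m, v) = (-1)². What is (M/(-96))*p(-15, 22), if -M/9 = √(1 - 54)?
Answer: 3*I*√53/32 ≈ 0.68251*I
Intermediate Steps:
p(m, v) = 1
M = -9*I*√53 (M = -9*√(1 - 54) = -9*I*√53 ≈ -65.521*I)
(M/(-96))*p(-15, 22) = (-9*I*√53/(-96))*1 = (-9*I*√53*(-1/96))*1 = (3*I*√53/32)*1 = 3*I*√53/32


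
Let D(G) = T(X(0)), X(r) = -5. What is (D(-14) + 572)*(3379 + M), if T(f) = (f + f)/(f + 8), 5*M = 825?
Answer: 6046064/3 ≈ 2.0154e+6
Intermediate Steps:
M = 165 (M = (⅕)*825 = 165)
T(f) = 2*f/(8 + f) (T(f) = (2*f)/(8 + f) = 2*f/(8 + f))
D(G) = -10/3 (D(G) = 2*(-5)/(8 - 5) = 2*(-5)/3 = 2*(-5)*(⅓) = -10/3)
(D(-14) + 572)*(3379 + M) = (-10/3 + 572)*(3379 + 165) = (1706/3)*3544 = 6046064/3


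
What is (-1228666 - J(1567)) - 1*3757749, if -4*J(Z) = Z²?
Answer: -17490171/4 ≈ -4.3725e+6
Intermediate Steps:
J(Z) = -Z²/4
(-1228666 - J(1567)) - 1*3757749 = (-1228666 - (-1)*1567²/4) - 1*3757749 = (-1228666 - (-1)*2455489/4) - 3757749 = (-1228666 - 1*(-2455489/4)) - 3757749 = (-1228666 + 2455489/4) - 3757749 = -2459175/4 - 3757749 = -17490171/4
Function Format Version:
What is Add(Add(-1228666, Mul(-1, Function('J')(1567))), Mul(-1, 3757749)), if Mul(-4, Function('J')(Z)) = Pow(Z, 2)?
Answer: Rational(-17490171, 4) ≈ -4.3725e+6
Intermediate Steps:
Function('J')(Z) = Mul(Rational(-1, 4), Pow(Z, 2))
Add(Add(-1228666, Mul(-1, Function('J')(1567))), Mul(-1, 3757749)) = Add(Add(-1228666, Mul(-1, Mul(Rational(-1, 4), Pow(1567, 2)))), Mul(-1, 3757749)) = Add(Add(-1228666, Mul(-1, Mul(Rational(-1, 4), 2455489))), -3757749) = Add(Add(-1228666, Mul(-1, Rational(-2455489, 4))), -3757749) = Add(Add(-1228666, Rational(2455489, 4)), -3757749) = Add(Rational(-2459175, 4), -3757749) = Rational(-17490171, 4)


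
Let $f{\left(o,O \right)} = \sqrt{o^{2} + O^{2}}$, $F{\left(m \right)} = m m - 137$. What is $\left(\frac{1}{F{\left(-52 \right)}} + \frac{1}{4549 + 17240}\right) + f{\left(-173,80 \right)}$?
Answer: $\frac{24356}{55932363} + \sqrt{36329} \approx 190.6$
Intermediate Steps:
$F{\left(m \right)} = -137 + m^{2}$ ($F{\left(m \right)} = m^{2} - 137 = -137 + m^{2}$)
$f{\left(o,O \right)} = \sqrt{O^{2} + o^{2}}$
$\left(\frac{1}{F{\left(-52 \right)}} + \frac{1}{4549 + 17240}\right) + f{\left(-173,80 \right)} = \left(\frac{1}{-137 + \left(-52\right)^{2}} + \frac{1}{4549 + 17240}\right) + \sqrt{80^{2} + \left(-173\right)^{2}} = \left(\frac{1}{-137 + 2704} + \frac{1}{21789}\right) + \sqrt{6400 + 29929} = \left(\frac{1}{2567} + \frac{1}{21789}\right) + \sqrt{36329} = \frac{24356}{55932363} + \sqrt{36329}$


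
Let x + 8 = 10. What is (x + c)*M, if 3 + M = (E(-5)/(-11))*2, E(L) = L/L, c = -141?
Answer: 4865/11 ≈ 442.27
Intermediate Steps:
x = 2 (x = -8 + 10 = 2)
E(L) = 1
M = -35/11 (M = -3 + (1/(-11))*2 = -3 + (1*(-1/11))*2 = -3 - 1/11*2 = -3 - 2/11 = -35/11 ≈ -3.1818)
(x + c)*M = (2 - 141)*(-35/11) = -139*(-35/11) = 4865/11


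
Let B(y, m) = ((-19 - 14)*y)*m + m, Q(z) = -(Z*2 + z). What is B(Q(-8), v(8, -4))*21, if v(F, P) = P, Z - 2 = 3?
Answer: -5628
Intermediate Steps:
Z = 5 (Z = 2 + 3 = 5)
Q(z) = -10 - z (Q(z) = -(5*2 + z) = -(10 + z) = -10 - z)
B(y, m) = m - 33*m*y (B(y, m) = (-33*y)*m + m = -33*m*y + m = m - 33*m*y)
B(Q(-8), v(8, -4))*21 = -4*(1 - 33*(-10 - 1*(-8)))*21 = -4*(1 - 33*(-10 + 8))*21 = -4*(1 - 33*(-2))*21 = -4*(1 + 66)*21 = -4*67*21 = -268*21 = -5628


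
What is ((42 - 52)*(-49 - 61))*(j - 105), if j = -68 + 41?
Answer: -145200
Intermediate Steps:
j = -27
((42 - 52)*(-49 - 61))*(j - 105) = ((42 - 52)*(-49 - 61))*(-27 - 105) = -10*(-110)*(-132) = 1100*(-132) = -145200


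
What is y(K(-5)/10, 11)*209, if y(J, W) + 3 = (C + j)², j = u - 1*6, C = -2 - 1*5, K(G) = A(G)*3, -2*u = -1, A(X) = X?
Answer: 128117/4 ≈ 32029.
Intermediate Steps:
u = ½ (u = -½*(-1) = ½ ≈ 0.50000)
K(G) = 3*G (K(G) = G*3 = 3*G)
C = -7 (C = -2 - 5 = -7)
j = -11/2 (j = ½ - 1*6 = ½ - 6 = -11/2 ≈ -5.5000)
y(J, W) = 613/4 (y(J, W) = -3 + (-7 - 11/2)² = -3 + (-25/2)² = -3 + 625/4 = 613/4)
y(K(-5)/10, 11)*209 = (613/4)*209 = 128117/4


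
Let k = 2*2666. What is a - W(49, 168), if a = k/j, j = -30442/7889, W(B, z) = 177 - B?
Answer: -741302/491 ≈ -1509.8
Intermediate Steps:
k = 5332
j = -30442/7889 (j = -30442*1/7889 = -30442/7889 ≈ -3.8588)
a = -678454/491 (a = 5332/(-30442/7889) = 5332*(-7889/30442) = -678454/491 ≈ -1381.8)
a - W(49, 168) = -678454/491 - (177 - 1*49) = -678454/491 - (177 - 49) = -678454/491 - 1*128 = -678454/491 - 128 = -741302/491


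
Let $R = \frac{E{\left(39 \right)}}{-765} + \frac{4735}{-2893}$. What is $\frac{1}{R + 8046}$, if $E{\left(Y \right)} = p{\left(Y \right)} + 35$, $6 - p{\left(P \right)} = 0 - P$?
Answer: $\frac{442629}{3560622191} \approx 0.00012431$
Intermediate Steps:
$p{\left(P \right)} = 6 + P$ ($p{\left(P \right)} = 6 - \left(0 - P\right) = 6 - - P = 6 + P$)
$E{\left(Y \right)} = 41 + Y$ ($E{\left(Y \right)} = \left(6 + Y\right) + 35 = 41 + Y$)
$R = - \frac{770743}{442629}$ ($R = \frac{41 + 39}{-765} + \frac{4735}{-2893} = 80 \left(- \frac{1}{765}\right) + 4735 \left(- \frac{1}{2893}\right) = - \frac{16}{153} - \frac{4735}{2893} = - \frac{770743}{442629} \approx -1.7413$)
$\frac{1}{R + 8046} = \frac{1}{- \frac{770743}{442629} + 8046} = \frac{1}{\frac{3560622191}{442629}} = \frac{442629}{3560622191}$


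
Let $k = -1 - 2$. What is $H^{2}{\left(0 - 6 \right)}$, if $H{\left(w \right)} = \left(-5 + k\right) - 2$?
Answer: $100$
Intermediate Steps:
$k = -3$ ($k = -1 - 2 = -3$)
$H{\left(w \right)} = -10$ ($H{\left(w \right)} = \left(-5 - 3\right) - 2 = -8 - 2 = -10$)
$H^{2}{\left(0 - 6 \right)} = \left(-10\right)^{2} = 100$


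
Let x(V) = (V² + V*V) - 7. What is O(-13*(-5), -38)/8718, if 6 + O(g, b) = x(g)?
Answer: 8437/8718 ≈ 0.96777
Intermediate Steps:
x(V) = -7 + 2*V² (x(V) = (V² + V²) - 7 = 2*V² - 7 = -7 + 2*V²)
O(g, b) = -13 + 2*g² (O(g, b) = -6 + (-7 + 2*g²) = -13 + 2*g²)
O(-13*(-5), -38)/8718 = (-13 + 2*(-13*(-5))²)/8718 = (-13 + 2*65²)*(1/8718) = (-13 + 2*4225)*(1/8718) = (-13 + 8450)*(1/8718) = 8437*(1/8718) = 8437/8718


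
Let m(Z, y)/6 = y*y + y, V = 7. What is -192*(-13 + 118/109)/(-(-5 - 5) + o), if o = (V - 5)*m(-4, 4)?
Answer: 124704/13625 ≈ 9.1526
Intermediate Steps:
m(Z, y) = 6*y + 6*y² (m(Z, y) = 6*(y*y + y) = 6*(y² + y) = 6*(y + y²) = 6*y + 6*y²)
o = 240 (o = (7 - 5)*(6*4*(1 + 4)) = 2*(6*4*5) = 2*120 = 240)
-192*(-13 + 118/109)/(-(-5 - 5) + o) = -192*(-13 + 118/109)/(-(-5 - 5) + 240) = -192*(-13 + 118*(1/109))/(-1*(-10) + 240) = -192*(-13 + 118/109)/(10 + 240) = -(-249408)/(109*250) = -192*(-1299/27250) = 124704/13625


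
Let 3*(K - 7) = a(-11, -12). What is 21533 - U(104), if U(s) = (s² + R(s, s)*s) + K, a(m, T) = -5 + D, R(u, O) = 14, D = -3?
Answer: 27770/3 ≈ 9256.7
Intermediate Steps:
a(m, T) = -8 (a(m, T) = -5 - 3 = -8)
K = 13/3 (K = 7 + (⅓)*(-8) = 7 - 8/3 = 13/3 ≈ 4.3333)
U(s) = 13/3 + s² + 14*s (U(s) = (s² + 14*s) + 13/3 = 13/3 + s² + 14*s)
21533 - U(104) = 21533 - (13/3 + 104² + 14*104) = 21533 - (13/3 + 10816 + 1456) = 21533 - 1*36829/3 = 21533 - 36829/3 = 27770/3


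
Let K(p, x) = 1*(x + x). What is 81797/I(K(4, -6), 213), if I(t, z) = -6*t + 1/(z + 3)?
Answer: 17668152/15553 ≈ 1136.0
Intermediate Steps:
K(p, x) = 2*x (K(p, x) = 1*(2*x) = 2*x)
I(t, z) = 1/(3 + z) - 6*t (I(t, z) = -6*t + 1/(3 + z) = 1/(3 + z) - 6*t)
81797/I(K(4, -6), 213) = 81797/(((1 - 36*(-6) - 6*2*(-6)*213)/(3 + 213))) = 81797/(((1 - 18*(-12) - 6*(-12)*213)/216)) = 81797/(((1 + 216 + 15336)/216)) = 81797/(((1/216)*15553)) = 81797/(15553/216) = 81797*(216/15553) = 17668152/15553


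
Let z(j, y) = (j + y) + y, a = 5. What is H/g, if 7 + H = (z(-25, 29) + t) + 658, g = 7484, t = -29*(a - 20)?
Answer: 1119/7484 ≈ 0.14952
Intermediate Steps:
t = 435 (t = -29*(5 - 20) = -29*(-15) = 435)
z(j, y) = j + 2*y
H = 1119 (H = -7 + (((-25 + 2*29) + 435) + 658) = -7 + (((-25 + 58) + 435) + 658) = -7 + ((33 + 435) + 658) = -7 + (468 + 658) = -7 + 1126 = 1119)
H/g = 1119/7484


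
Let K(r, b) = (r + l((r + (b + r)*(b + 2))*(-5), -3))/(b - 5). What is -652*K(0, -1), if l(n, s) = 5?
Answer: 1630/3 ≈ 543.33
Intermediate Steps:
K(r, b) = (5 + r)/(-5 + b) (K(r, b) = (r + 5)/(b - 5) = (5 + r)/(-5 + b))
-652*K(0, -1) = -652*(5 + 0)/(-5 - 1) = -652*5/(-6) = -(-326)*5/3 = -652*(-⅚) = 1630/3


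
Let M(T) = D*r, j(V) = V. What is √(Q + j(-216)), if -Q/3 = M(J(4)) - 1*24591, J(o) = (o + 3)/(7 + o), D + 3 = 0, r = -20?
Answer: 3*√8153 ≈ 270.88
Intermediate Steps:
D = -3 (D = -3 + 0 = -3)
J(o) = (3 + o)/(7 + o)
M(T) = 60 (M(T) = -3*(-20) = 60)
Q = 73593 (Q = -3*(60 - 1*24591) = -3*(60 - 24591) = -3*(-24531) = 73593)
√(Q + j(-216)) = √(73593 - 216) = √73377 = 3*√8153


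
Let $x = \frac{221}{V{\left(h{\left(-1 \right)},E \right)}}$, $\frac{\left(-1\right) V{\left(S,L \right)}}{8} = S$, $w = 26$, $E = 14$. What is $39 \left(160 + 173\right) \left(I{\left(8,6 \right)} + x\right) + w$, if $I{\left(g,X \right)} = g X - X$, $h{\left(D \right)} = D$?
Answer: $\frac{7233967}{8} \approx 9.0425 \cdot 10^{5}$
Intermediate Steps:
$V{\left(S,L \right)} = - 8 S$
$x = \frac{221}{8}$ ($x = \frac{221}{\left(-8\right) \left(-1\right)} = \frac{221}{8} \approx 27.625$)
$I{\left(g,X \right)} = - X + X g$ ($I{\left(g,X \right)} = X g - X = - X + X g$)
$39 \left(160 + 173\right) \left(I{\left(8,6 \right)} + x\right) + w = 39 \left(160 + 173\right) \left(6 \left(-1 + 8\right) + \frac{221}{8}\right) + 26 = 39 \cdot 333 \left(6 \cdot 7 + \frac{221}{8}\right) + 26 = 39 \cdot 333 \left(42 + \frac{221}{8}\right) + 26 = 39 \cdot 333 \cdot \frac{557}{8} + 26 = 39 \cdot \frac{185481}{8} + 26 = \frac{7233759}{8} + 26 = \frac{7233967}{8}$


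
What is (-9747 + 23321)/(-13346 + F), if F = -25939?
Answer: -13574/39285 ≈ -0.34553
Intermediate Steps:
(-9747 + 23321)/(-13346 + F) = (-9747 + 23321)/(-13346 - 25939) = 13574/(-39285) = 13574*(-1/39285) = -13574/39285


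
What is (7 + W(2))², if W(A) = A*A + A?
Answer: 169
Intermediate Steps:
W(A) = A + A² (W(A) = A² + A = A + A²)
(7 + W(2))² = (7 + 2*(1 + 2))² = (7 + 2*3)² = (7 + 6)² = 13² = 169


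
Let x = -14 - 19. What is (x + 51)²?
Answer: 324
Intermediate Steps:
x = -33
(x + 51)² = (-33 + 51)² = 18² = 324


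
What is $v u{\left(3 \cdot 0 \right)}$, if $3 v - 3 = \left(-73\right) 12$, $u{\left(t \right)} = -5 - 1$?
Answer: $1746$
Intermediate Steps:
$u{\left(t \right)} = -6$ ($u{\left(t \right)} = -5 - 1 = -6$)
$v = -291$ ($v = 1 + \frac{\left(-73\right) 12}{3} = 1 + \frac{1}{3} \left(-876\right) = 1 - 292 = -291$)
$v u{\left(3 \cdot 0 \right)} = \left(-291\right) \left(-6\right) = 1746$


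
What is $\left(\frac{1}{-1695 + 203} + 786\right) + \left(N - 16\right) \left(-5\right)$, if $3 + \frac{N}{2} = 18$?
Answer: $\frac{1068271}{1492} \approx 716.0$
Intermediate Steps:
$N = 30$ ($N = -6 + 2 \cdot 18 = -6 + 36 = 30$)
$\left(\frac{1}{-1695 + 203} + 786\right) + \left(N - 16\right) \left(-5\right) = \left(\frac{1}{-1695 + 203} + 786\right) + \left(30 - 16\right) \left(-5\right) = \left(\frac{1}{-1492} + 786\right) + 14 \left(-5\right) = \left(- \frac{1}{1492} + 786\right) - 70 = \frac{1172711}{1492} - 70 = \frac{1068271}{1492}$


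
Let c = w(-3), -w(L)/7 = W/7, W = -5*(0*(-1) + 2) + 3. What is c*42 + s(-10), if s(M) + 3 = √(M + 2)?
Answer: 291 + 2*I*√2 ≈ 291.0 + 2.8284*I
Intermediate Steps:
s(M) = -3 + √(2 + M) (s(M) = -3 + √(M + 2) = -3 + √(2 + M))
W = -7 (W = -5*(0 + 2) + 3 = -5*2 + 3 = -10 + 3 = -7)
w(L) = 7 (w(L) = -(-49)/7 = -7*(-1) = 7)
c = 7
c*42 + s(-10) = 7*42 + (-3 + √(2 - 10)) = 294 + (-3 + √(-8)) = 294 + (-3 + 2*I*√2) = 291 + 2*I*√2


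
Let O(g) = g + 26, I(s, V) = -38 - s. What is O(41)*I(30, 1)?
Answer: -4556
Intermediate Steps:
O(g) = 26 + g
O(41)*I(30, 1) = (26 + 41)*(-38 - 1*30) = 67*(-38 - 30) = 67*(-68) = -4556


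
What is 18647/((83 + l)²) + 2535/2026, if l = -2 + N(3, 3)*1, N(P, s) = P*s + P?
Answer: 59704037/17522874 ≈ 3.4072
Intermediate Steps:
N(P, s) = P + P*s
l = 10 (l = -2 + (3*(1 + 3))*1 = -2 + (3*4)*1 = -2 + 12*1 = -2 + 12 = 10)
18647/((83 + l)²) + 2535/2026 = 18647/((83 + 10)²) + 2535/2026 = 18647/(93²) + 2535*(1/2026) = 18647/8649 + 2535/2026 = 59704037/17522874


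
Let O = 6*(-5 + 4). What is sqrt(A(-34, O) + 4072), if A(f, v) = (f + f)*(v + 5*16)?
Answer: 8*I*sqrt(15) ≈ 30.984*I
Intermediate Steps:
O = -6 (O = 6*(-1) = -6)
A(f, v) = 2*f*(80 + v) (A(f, v) = (2*f)*(v + 80) = (2*f)*(80 + v) = 2*f*(80 + v))
sqrt(A(-34, O) + 4072) = sqrt(2*(-34)*(80 - 6) + 4072) = sqrt(2*(-34)*74 + 4072) = sqrt(-5032 + 4072) = sqrt(-960) = 8*I*sqrt(15)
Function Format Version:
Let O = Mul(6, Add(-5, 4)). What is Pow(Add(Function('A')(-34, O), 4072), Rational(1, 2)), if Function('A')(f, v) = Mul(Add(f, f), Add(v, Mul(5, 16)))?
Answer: Mul(8, I, Pow(15, Rational(1, 2))) ≈ Mul(30.984, I)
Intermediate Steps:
O = -6 (O = Mul(6, -1) = -6)
Function('A')(f, v) = Mul(2, f, Add(80, v)) (Function('A')(f, v) = Mul(Mul(2, f), Add(v, 80)) = Mul(Mul(2, f), Add(80, v)) = Mul(2, f, Add(80, v)))
Pow(Add(Function('A')(-34, O), 4072), Rational(1, 2)) = Pow(Add(Mul(2, -34, Add(80, -6)), 4072), Rational(1, 2)) = Pow(Add(Mul(2, -34, 74), 4072), Rational(1, 2)) = Pow(Add(-5032, 4072), Rational(1, 2)) = Pow(-960, Rational(1, 2)) = Mul(8, I, Pow(15, Rational(1, 2)))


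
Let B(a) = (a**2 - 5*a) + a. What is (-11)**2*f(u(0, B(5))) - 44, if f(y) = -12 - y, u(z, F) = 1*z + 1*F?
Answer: -2101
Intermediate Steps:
B(a) = a**2 - 4*a
u(z, F) = F + z (u(z, F) = z + F = F + z)
(-11)**2*f(u(0, B(5))) - 44 = (-11)**2*(-12 - (5*(-4 + 5) + 0)) - 44 = 121*(-12 - (5*1 + 0)) - 44 = 121*(-12 - (5 + 0)) - 44 = 121*(-12 - 1*5) - 44 = 121*(-12 - 5) - 44 = 121*(-17) - 44 = -2057 - 44 = -2101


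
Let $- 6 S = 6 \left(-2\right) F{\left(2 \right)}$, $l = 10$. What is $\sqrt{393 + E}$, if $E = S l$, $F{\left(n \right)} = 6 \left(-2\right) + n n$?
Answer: $\sqrt{233} \approx 15.264$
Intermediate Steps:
$F{\left(n \right)} = -12 + n^{2}$
$S = -16$ ($S = - \frac{6 \left(-2\right) \left(-12 + 2^{2}\right)}{6} = - \frac{\left(-12\right) \left(-12 + 4\right)}{6} = - \frac{\left(-12\right) \left(-8\right)}{6} = \left(- \frac{1}{6}\right) 96 = -16$)
$E = -160$ ($E = \left(-16\right) 10 = -160$)
$\sqrt{393 + E} = \sqrt{393 - 160} = \sqrt{233}$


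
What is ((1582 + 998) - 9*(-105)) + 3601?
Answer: 7126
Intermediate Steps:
((1582 + 998) - 9*(-105)) + 3601 = (2580 + 945) + 3601 = 3525 + 3601 = 7126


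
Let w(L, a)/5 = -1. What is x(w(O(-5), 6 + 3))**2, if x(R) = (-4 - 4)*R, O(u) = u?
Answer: 1600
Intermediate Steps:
w(L, a) = -5 (w(L, a) = 5*(-1) = -5)
x(R) = -8*R
x(w(O(-5), 6 + 3))**2 = (-8*(-5))**2 = 40**2 = 1600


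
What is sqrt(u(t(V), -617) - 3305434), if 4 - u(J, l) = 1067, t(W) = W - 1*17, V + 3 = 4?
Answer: I*sqrt(3306497) ≈ 1818.4*I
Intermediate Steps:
V = 1 (V = -3 + 4 = 1)
t(W) = -17 + W (t(W) = W - 17 = -17 + W)
u(J, l) = -1063 (u(J, l) = 4 - 1*1067 = 4 - 1067 = -1063)
sqrt(u(t(V), -617) - 3305434) = sqrt(-1063 - 3305434) = sqrt(-3306497) = I*sqrt(3306497)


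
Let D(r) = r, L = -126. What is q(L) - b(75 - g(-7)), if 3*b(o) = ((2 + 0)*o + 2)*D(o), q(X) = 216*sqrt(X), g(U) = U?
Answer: -13612/3 + 648*I*sqrt(14) ≈ -4537.3 + 2424.6*I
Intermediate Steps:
b(o) = o*(2 + 2*o)/3 (b(o) = (((2 + 0)*o + 2)*o)/3 = ((2*o + 2)*o)/3 = ((2 + 2*o)*o)/3 = (o*(2 + 2*o))/3 = o*(2 + 2*o)/3)
q(L) - b(75 - g(-7)) = 216*sqrt(-126) - 2*(75 - 1*(-7))*(1 + (75 - 1*(-7)))/3 = 216*(3*I*sqrt(14)) - 2*(75 + 7)*(1 + (75 + 7))/3 = 648*I*sqrt(14) - 2*82*(1 + 82)/3 = 648*I*sqrt(14) - 2*82*83/3 = 648*I*sqrt(14) - 1*13612/3 = 648*I*sqrt(14) - 13612/3 = -13612/3 + 648*I*sqrt(14)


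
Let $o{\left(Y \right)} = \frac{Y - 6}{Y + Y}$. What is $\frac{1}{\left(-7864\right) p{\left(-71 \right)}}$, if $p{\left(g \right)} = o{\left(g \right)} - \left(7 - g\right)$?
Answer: $\frac{71}{43248068} \approx 1.6417 \cdot 10^{-6}$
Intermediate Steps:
$o{\left(Y \right)} = \frac{-6 + Y}{2 Y}$
$p{\left(g \right)} = -7 + g + \frac{-6 + g}{2 g}$ ($p{\left(g \right)} = \frac{-6 + g}{2 g} - \left(7 - g\right) = \frac{-6 + g}{2 g} + \left(-7 + g\right) = -7 + g + \frac{-6 + g}{2 g}$)
$\frac{1}{\left(-7864\right) p{\left(-71 \right)}} = \frac{1}{\left(-7864\right) \left(- \frac{13}{2} - 71 - \frac{3}{-71}\right)} = - \frac{1}{7864 \left(- \frac{13}{2} - 71 - - \frac{3}{71}\right)} = - \frac{1}{7864 \left(- \frac{13}{2} - 71 + \frac{3}{71}\right)} = - \frac{1}{7864 \left(- \frac{10999}{142}\right)} = \left(- \frac{1}{7864}\right) \left(- \frac{142}{10999}\right) = \frac{71}{43248068}$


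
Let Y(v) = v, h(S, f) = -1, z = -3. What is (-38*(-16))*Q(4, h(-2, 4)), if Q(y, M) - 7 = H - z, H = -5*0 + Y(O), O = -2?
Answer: 4864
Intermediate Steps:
H = -2 (H = -5*0 - 2 = 0 - 2 = -2)
Q(y, M) = 8 (Q(y, M) = 7 + (-2 - 1*(-3)) = 7 + (-2 + 3) = 7 + 1 = 8)
(-38*(-16))*Q(4, h(-2, 4)) = -38*(-16)*8 = 608*8 = 4864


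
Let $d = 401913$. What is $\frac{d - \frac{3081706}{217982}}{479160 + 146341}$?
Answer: $\frac{43803358930}{68173979491} \approx 0.64252$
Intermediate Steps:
$\frac{d - \frac{3081706}{217982}}{479160 + 146341} = \frac{401913 - \frac{3081706}{217982}}{479160 + 146341} = \frac{401913 - \frac{1540853}{108991}}{625501} = \left(401913 - \frac{1540853}{108991}\right) \frac{1}{625501} = \frac{43803358930}{108991} \cdot \frac{1}{625501} = \frac{43803358930}{68173979491}$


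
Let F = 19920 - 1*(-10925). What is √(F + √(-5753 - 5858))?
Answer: √(30845 + I*√11611) ≈ 175.63 + 0.3068*I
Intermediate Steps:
F = 30845 (F = 19920 + 10925 = 30845)
√(F + √(-5753 - 5858)) = √(30845 + √(-5753 - 5858)) = √(30845 + √(-11611)) = √(30845 + I*√11611)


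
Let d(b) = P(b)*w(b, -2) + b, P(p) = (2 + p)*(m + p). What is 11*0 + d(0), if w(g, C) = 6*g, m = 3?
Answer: 0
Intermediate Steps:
P(p) = (2 + p)*(3 + p)
d(b) = b + 6*b*(6 + b**2 + 5*b) (d(b) = (6 + b**2 + 5*b)*(6*b) + b = 6*b*(6 + b**2 + 5*b) + b = b + 6*b*(6 + b**2 + 5*b))
11*0 + d(0) = 11*0 + 0*(37 + 6*0**2 + 30*0) = 0 + 0*(37 + 6*0 + 0) = 0 + 0*(37 + 0 + 0) = 0 + 0*37 = 0 + 0 = 0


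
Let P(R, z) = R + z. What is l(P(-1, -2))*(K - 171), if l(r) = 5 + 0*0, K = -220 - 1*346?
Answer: -3685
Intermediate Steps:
K = -566 (K = -220 - 346 = -566)
l(r) = 5 (l(r) = 5 + 0 = 5)
l(P(-1, -2))*(K - 171) = 5*(-566 - 171) = 5*(-737) = -3685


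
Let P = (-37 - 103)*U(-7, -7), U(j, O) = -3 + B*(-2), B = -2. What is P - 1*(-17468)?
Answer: 17328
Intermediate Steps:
U(j, O) = 1 (U(j, O) = -3 - 2*(-2) = -3 + 4 = 1)
P = -140 (P = (-37 - 103)*1 = -140*1 = -140)
P - 1*(-17468) = -140 - 1*(-17468) = -140 + 17468 = 17328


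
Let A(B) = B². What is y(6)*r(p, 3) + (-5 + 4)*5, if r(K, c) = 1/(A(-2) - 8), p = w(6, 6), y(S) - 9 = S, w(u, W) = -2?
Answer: -35/4 ≈ -8.7500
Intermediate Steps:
y(S) = 9 + S
p = -2
r(K, c) = -¼ (r(K, c) = 1/((-2)² - 8) = 1/(4 - 8) = 1/(-4) = -¼)
y(6)*r(p, 3) + (-5 + 4)*5 = (9 + 6)*(-¼) + (-5 + 4)*5 = 15*(-¼) - 1*5 = -15/4 - 5 = -35/4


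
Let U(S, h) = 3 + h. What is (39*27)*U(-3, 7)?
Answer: 10530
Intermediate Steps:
(39*27)*U(-3, 7) = (39*27)*(3 + 7) = 1053*10 = 10530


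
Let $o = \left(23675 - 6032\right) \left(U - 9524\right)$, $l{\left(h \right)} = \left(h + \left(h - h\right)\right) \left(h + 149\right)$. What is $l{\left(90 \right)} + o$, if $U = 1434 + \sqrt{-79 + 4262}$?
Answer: $-142710360 + 17643 \sqrt{4183} \approx -1.4157 \cdot 10^{8}$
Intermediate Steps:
$U = 1434 + \sqrt{4183} \approx 1498.7$
$l{\left(h \right)} = h \left(149 + h\right)$ ($l{\left(h \right)} = \left(h + 0\right) \left(149 + h\right) = h \left(149 + h\right)$)
$o = -142731870 + 17643 \sqrt{4183}$ ($o = \left(23675 - 6032\right) \left(\left(1434 + \sqrt{4183}\right) - 9524\right) = 17643 \left(-8090 + \sqrt{4183}\right) = -142731870 + 17643 \sqrt{4183} \approx -1.4159 \cdot 10^{8}$)
$l{\left(90 \right)} + o = 90 \left(149 + 90\right) - \left(142731870 - 17643 \sqrt{4183}\right) = 90 \cdot 239 - \left(142731870 - 17643 \sqrt{4183}\right) = 21510 - \left(142731870 - 17643 \sqrt{4183}\right) = -142710360 + 17643 \sqrt{4183}$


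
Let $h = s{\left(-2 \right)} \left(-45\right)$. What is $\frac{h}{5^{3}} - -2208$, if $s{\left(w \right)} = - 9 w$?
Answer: $\frac{55038}{25} \approx 2201.5$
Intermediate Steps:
$h = -810$ ($h = \left(-9\right) \left(-2\right) \left(-45\right) = 18 \left(-45\right) = -810$)
$\frac{h}{5^{3}} - -2208 = - \frac{810}{5^{3}} - -2208 = - \frac{810}{125} + 2208 = \left(-810\right) \frac{1}{125} + 2208 = - \frac{162}{25} + 2208 = \frac{55038}{25}$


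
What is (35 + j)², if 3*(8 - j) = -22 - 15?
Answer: 27556/9 ≈ 3061.8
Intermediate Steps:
j = 61/3 (j = 8 - (-22 - 15)/3 = 8 - ⅓*(-37) = 8 + 37/3 = 61/3 ≈ 20.333)
(35 + j)² = (35 + 61/3)² = (166/3)² = 27556/9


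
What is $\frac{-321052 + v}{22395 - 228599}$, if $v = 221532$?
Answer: $\frac{24880}{51551} \approx 0.48263$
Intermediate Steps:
$\frac{-321052 + v}{22395 - 228599} = \frac{-321052 + 221532}{22395 - 228599} = - \frac{99520}{-206204} = \left(-99520\right) \left(- \frac{1}{206204}\right) = \frac{24880}{51551}$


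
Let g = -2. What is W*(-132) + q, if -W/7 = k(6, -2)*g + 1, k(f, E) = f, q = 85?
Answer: -10079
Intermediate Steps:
W = 77 (W = -7*(6*(-2) + 1) = -7*(-12 + 1) = -7*(-11) = 77)
W*(-132) + q = 77*(-132) + 85 = -10164 + 85 = -10079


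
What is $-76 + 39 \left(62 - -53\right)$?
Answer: $4409$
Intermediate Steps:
$-76 + 39 \left(62 - -53\right) = -76 + 39 \left(62 + 53\right) = -76 + 39 \cdot 115 = -76 + 4485 = 4409$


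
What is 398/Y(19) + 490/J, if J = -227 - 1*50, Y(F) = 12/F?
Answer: 1044397/1662 ≈ 628.40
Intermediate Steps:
J = -277 (J = -227 - 50 = -277)
398/Y(19) + 490/J = 398/((12/19)) + 490/(-277) = 398/((12*(1/19))) + 490*(-1/277) = 398/(12/19) - 490/277 = 398*(19/12) - 490/277 = 3781/6 - 490/277 = 1044397/1662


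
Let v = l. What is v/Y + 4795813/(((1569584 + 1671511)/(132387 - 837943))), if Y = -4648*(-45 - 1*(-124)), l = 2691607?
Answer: -1360878059971057/1303509480 ≈ -1.0440e+6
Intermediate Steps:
v = 2691607
Y = -367192 (Y = -4648*(-45 + 124) = -4648*79 = -367192)
v/Y + 4795813/(((1569584 + 1671511)/(132387 - 837943))) = 2691607/(-367192) + 4795813/(((1569584 + 1671511)/(132387 - 837943))) = 2691607*(-1/367192) + 4795813/((3241095/(-705556))) = -32429/4424 + 4795813/((3241095*(-1/705556))) = -32429/4424 + 4795813/(-3241095/705556) = -32429/4424 + 4795813*(-705556/3241095) = -32429/4424 - 307610421548/294645 = -1360878059971057/1303509480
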